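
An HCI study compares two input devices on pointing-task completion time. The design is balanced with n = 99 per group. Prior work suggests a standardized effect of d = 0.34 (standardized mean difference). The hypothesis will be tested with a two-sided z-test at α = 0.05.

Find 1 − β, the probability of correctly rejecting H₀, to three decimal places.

Power ≈ 0.667

Noncentrality parameter: δ = d·√(n/2) = 0.34 × √(99/2) = 2.3921
Two-sided α = 0.05 → critical value z_{0.025} = 1.960.
Power = Φ(δ − 1.960) + Φ(−δ − 1.960) = Φ(0.432) + Φ(-4.352) = 0.6672 + 0.0000 = 0.6672.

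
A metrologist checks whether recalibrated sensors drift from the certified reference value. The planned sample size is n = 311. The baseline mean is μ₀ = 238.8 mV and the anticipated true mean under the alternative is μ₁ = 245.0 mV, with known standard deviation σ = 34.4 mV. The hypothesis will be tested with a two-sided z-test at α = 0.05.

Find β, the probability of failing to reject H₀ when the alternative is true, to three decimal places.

β ≈ 0.112

Standardized effect: d = |μ₁ − μ₀| / σ = |245.0 − 238.8| / 34.4 = 0.1802
Noncentrality parameter: δ = d·√n = 0.1802 × √311 = 3.1784
Two-sided α = 0.05 → critical value z_{0.025} = 1.960.
Power = Φ(δ − 1.960) + Φ(−δ − 1.960) = Φ(1.218) + Φ(-5.138) = 0.8885 + 0.0000 = 0.8885.
Type II error: β = 1 − power = 1 − 0.8885 = 0.1115.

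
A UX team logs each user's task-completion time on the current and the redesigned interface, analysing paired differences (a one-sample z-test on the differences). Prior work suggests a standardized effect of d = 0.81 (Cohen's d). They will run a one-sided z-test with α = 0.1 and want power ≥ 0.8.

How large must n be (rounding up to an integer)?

n = 7

Set Φ(δ − 1.282) = 0.8; then δ − 1.282 = Φ⁻¹(0.8) = 0.842, giving δ = 2.123.
δ = d·√n ⇒ n = (δ/d)² = (2.123 / 0.81)² = 6.87.
Round up to the next whole unit.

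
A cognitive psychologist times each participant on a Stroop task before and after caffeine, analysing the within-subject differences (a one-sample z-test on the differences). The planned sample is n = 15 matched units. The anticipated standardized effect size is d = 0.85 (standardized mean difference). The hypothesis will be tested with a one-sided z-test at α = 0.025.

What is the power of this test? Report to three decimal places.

Noncentrality parameter: δ = d·√n = 0.85 × √15 = 3.2920
Critical value for a one-sided test at α = 0.025: z_α = 1.960.
Power = Φ(δ − 1.960) = Φ(1.332) = 0.9086.

Power ≈ 0.909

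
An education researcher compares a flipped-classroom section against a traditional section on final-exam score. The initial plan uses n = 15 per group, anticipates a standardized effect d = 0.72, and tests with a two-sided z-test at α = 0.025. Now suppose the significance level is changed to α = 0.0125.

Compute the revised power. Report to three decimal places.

δ = d·√(n/2) = 0.72 × √(15/2) = 1.9718 (unchanged). New critical value: z_{0.0063} = 2.498.
Revised power = Φ(δ − 2.498) + Φ(−δ − 2.498) = Φ(-0.526) + Φ(-4.470) = 0.2995 + 0.0000 = 0.2995.

Power ≈ 0.299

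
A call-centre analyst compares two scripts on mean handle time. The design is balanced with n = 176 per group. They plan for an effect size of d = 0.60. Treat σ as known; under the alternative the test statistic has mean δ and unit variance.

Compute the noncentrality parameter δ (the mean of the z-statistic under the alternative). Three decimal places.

δ = d·√(n/2) = 0.60 × √(176/2) = 5.6285

δ ≈ 5.628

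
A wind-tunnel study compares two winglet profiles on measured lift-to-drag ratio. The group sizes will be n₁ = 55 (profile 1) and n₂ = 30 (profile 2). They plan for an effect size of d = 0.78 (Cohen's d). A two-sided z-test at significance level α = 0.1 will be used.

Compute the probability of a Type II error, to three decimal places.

β ≈ 0.037

Noncentrality parameter: δ = d / √(1/n₁ + 1/n₂) = 0.78 / √(1/55 + 1/30) = 3.4366
Two-sided α = 0.1 → critical value z_{0.05} = 1.645.
Power = Φ(δ − 1.645) + Φ(−δ − 1.645) = Φ(1.792) + Φ(-5.081) = 0.9634 + 0.0000 = 0.9634.
Type II error: β = 1 − power = 1 − 0.9634 = 0.0366.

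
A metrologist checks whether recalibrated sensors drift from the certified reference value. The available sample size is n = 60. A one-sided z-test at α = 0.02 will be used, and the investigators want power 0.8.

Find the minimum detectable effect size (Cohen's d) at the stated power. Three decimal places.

d ≈ 0.374

Required noncentrality: δ = z_{0.02} + z_{0.20} = 2.054 + 0.842 = 2.895.
δ = d·√n ⇒ d = δ/√n = 2.895/√60 = 0.3738.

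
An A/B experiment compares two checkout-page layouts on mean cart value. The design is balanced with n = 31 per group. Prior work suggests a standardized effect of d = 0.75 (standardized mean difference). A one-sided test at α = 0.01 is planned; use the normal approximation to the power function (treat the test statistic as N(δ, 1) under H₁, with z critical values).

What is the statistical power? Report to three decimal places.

Power ≈ 0.734

Noncentrality parameter: δ = d·√(n/2) = 0.75 × √(31/2) = 2.9528
One-sided α = 0.01 → critical value z_{0.01} = 2.326.
Power = P(Z > 2.326 − δ) = Φ(0.626) = 0.7345.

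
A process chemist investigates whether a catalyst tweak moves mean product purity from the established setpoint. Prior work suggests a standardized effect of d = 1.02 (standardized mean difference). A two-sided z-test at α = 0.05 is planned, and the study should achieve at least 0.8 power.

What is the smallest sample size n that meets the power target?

Set Φ(δ − 1.960) = 0.8; then δ − 1.960 = Φ⁻¹(0.8) = 0.842, giving δ = 2.802.
(The Φ(−δ − z_{α/2}) term is vanishingly small for δ > 0 and is dropped in the standard sample-size formula.)
δ = d·√n ⇒ n = (δ/d)² = (2.802 / 1.02)² = 7.54.
Rounding up, n = 8.

n = 8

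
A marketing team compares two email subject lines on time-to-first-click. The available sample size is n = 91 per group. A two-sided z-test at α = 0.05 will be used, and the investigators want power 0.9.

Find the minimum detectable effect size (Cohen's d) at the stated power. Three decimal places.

d ≈ 0.481

Required noncentrality: δ = z_{0.025} + z_{0.10} = 1.960 + 1.282 = 3.242.
(The second rejection-region term Φ(−δ − z_{α/2}) is negligible and dropped.)
δ = d·√(n/2) ⇒ d = δ/√(n/2) = 3.242/√(91/2) = 0.4806.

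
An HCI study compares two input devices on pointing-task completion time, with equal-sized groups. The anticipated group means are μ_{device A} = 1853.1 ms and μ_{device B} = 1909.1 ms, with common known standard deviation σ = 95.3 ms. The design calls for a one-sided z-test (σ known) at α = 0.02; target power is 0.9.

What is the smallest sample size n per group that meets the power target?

n = 65 per group

Standardized effect: d = |μ_{device A} − μ_{device B}| / σ = |1853.1 − 1909.1| / 95.3 = 0.5876
Set Φ(δ − 2.054) = 0.9; then δ − 2.054 = Φ⁻¹(0.9) = 1.282, giving δ = 3.335.
δ = d·√(n/2) ⇒ n = 2(δ/d)² = 2 × (3.335 / 0.5876)² = 64.43.
Rounding up, n = 65 per group.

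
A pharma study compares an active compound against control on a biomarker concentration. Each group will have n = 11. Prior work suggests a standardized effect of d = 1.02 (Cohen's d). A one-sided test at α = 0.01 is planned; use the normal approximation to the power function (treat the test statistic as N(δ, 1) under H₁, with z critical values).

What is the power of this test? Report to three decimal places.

Power ≈ 0.526

Noncentrality parameter: δ = d·√(n/2) = 1.02 × √(11/2) = 2.3921
One-sided α = 0.01 → critical value z_{0.01} = 2.326.
Power = Φ(δ − 2.326) = Φ(0.066) = 0.5262.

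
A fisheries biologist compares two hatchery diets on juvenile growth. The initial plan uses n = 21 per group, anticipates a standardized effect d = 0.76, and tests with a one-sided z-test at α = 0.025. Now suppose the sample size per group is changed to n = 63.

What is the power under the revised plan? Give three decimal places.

With n = 63 per group: δ = d·√(n/2) = 0.76 × √(63/2) = 4.2655. Critical value z_{0.025} = 1.960.
Revised power = P(Z > 1.960 − δ) = Φ(2.306) = 0.9894.

Power ≈ 0.989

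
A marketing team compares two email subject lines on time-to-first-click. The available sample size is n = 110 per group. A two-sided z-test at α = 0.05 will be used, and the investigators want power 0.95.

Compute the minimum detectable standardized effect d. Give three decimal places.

d ≈ 0.486

Required noncentrality: δ = z_{0.025} + z_{0.05} = 1.960 + 1.645 = 3.605.
(Lower-tail contribution to power is negligible for δ > 0.)
δ = d·√(n/2) ⇒ d = δ/√(n/2) = 3.605/√(110/2) = 0.4861.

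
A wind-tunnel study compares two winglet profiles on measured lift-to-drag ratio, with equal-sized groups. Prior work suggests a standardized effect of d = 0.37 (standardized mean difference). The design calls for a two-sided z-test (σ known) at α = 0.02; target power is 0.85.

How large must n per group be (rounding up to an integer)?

For power 0.85 need Φ(δ − z_{0.01}) = 0.85, so δ = z_{0.01} + z_{0.15} = 2.326 + 1.036 = 3.363.
(For δ > 0 the lower-tail rejection region contributes negligibly to power, so the one-term inversion is standard.)
δ = d·√(n/2) ⇒ n = 2(δ/d)² = 2 × (3.363 / 0.37)² = 165.21.
Rounding up, n = 166 per group.

n = 166 per group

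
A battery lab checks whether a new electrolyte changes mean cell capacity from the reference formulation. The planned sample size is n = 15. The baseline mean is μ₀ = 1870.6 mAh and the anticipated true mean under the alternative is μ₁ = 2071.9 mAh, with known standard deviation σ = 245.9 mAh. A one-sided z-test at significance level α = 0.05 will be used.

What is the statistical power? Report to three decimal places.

Power ≈ 0.936

Standardized effect: d = |μ₁ − μ₀| / σ = |2071.9 − 1870.6| / 245.9 = 0.8186
Noncentrality parameter: δ = d·√n = 0.8186 × √15 = 3.1705
One-sided α = 0.05 → critical value z_{0.05} = 1.645.
Power = P(Z > 1.645 − δ) = Φ(1.526) = 0.9365.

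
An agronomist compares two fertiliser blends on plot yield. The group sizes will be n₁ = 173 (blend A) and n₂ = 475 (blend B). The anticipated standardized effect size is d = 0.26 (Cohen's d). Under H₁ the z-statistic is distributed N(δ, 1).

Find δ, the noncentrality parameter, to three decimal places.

δ = d / √(1/n₁ + 1/n₂) = 0.26 / √(1/173 + 1/475) = 2.9279

δ ≈ 2.928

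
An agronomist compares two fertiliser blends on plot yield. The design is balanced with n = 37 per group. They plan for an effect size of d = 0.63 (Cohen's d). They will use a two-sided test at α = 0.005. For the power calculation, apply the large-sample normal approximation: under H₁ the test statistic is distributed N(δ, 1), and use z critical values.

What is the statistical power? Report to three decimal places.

Power ≈ 0.461

Noncentrality parameter: δ = d·√(n/2) = 0.63 × √(37/2) = 2.7097
Critical value for a two-sided test at α = 0.005: z_{α/2} = 2.807.
Power = Φ(δ − 2.807) + Φ(−δ − 2.807) = Φ(-0.097) + Φ(-5.517) = 0.4612 + 0.0000 = 0.4612.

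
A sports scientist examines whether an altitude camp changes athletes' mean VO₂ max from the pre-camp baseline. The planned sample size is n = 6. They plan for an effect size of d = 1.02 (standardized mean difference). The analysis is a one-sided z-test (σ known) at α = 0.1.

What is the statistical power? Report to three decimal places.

Power ≈ 0.888

Noncentrality parameter: δ = d·√n = 1.02 × √6 = 2.4985
Critical value for a one-sided test at α = 0.1: z_α = 1.282.
Power = Φ(δ − 1.282) = Φ(1.217) = 0.8882.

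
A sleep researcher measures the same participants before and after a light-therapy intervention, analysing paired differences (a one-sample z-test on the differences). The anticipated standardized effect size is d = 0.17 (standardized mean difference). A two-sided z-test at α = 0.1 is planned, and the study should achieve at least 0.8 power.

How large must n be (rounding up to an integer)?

For power 0.8 need Φ(δ − z_{0.05}) = 0.8, so δ = z_{0.05} + z_{0.20} = 1.645 + 0.842 = 2.486.
(Ignoring the negligible lower-tail rejection probability gives the usual closed-form inversion.)
δ = d·√n ⇒ n = (δ/d)² = (2.486 / 0.17)² = 213.93.
Rounding up, n = 214.

n = 214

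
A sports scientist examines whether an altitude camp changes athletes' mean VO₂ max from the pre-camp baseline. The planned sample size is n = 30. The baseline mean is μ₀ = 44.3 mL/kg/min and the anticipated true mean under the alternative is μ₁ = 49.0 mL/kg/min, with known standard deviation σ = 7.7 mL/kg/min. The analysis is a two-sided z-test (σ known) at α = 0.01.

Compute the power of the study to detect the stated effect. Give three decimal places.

Power ≈ 0.779

Standardized effect: d = |μ₁ − μ₀| / σ = |49.0 − 44.3| / 7.7 = 0.6104
Noncentrality parameter: δ = d·√n = 0.6104 × √30 = 3.3432
Critical value for a two-sided test at α = 0.01: z_{α/2} = 2.576.
Power = Φ(δ − 2.576) + Φ(−δ − 2.576) = Φ(0.767) + Φ(-5.919) = 0.7786 + 0.0000 = 0.7786.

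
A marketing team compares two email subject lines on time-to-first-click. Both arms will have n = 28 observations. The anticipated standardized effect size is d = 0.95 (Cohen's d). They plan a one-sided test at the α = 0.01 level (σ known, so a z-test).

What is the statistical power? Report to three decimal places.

Power ≈ 0.890

Noncentrality parameter: δ = d·√(n/2) = 0.95 × √(28/2) = 3.5546
One-sided α = 0.01 → critical value z_{0.01} = 2.326.
Power = Φ(δ − 2.326) = Φ(1.228) = 0.8903.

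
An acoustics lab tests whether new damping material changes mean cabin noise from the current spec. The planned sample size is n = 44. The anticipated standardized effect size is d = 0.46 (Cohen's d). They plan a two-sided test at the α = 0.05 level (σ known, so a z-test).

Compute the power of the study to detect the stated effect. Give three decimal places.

Noncentrality parameter: δ = d·√n = 0.46 × √44 = 3.0513
Critical value for a two-sided test at α = 0.05: z_{α/2} = 1.960.
Power = Φ(δ − 1.960) + Φ(−δ − 1.960) = Φ(1.091) + Φ(-5.011) = 0.8624 + 0.0000 = 0.8624.

Power ≈ 0.862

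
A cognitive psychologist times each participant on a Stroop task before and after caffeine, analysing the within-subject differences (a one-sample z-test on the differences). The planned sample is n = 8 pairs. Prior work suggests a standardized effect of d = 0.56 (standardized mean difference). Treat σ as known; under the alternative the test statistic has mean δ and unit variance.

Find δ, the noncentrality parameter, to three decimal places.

δ ≈ 1.584

δ = d·√n = 0.56 × √8 = 1.5839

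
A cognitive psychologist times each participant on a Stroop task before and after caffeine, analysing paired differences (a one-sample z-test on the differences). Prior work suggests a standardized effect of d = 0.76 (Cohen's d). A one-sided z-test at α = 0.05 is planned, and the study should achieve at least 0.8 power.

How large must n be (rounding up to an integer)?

For power 0.8 need Φ(δ − z_{0.05}) = 0.8, so δ = z_{0.05} + z_{0.20} = 1.645 + 0.842 = 2.486.
δ = d·√n ⇒ n = (δ/d)² = (2.486 / 0.76)² = 10.70.
Round up to the next whole unit.

n = 11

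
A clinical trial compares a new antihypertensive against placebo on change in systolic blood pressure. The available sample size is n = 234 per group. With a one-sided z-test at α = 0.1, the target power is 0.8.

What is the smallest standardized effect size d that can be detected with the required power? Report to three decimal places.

d ≈ 0.196

Required noncentrality: δ = z_{0.1} + z_{0.20} = 1.282 + 0.842 = 2.123.
δ = d·√(n/2) ⇒ d = δ/√(n/2) = 2.123/√(234/2) = 0.1963.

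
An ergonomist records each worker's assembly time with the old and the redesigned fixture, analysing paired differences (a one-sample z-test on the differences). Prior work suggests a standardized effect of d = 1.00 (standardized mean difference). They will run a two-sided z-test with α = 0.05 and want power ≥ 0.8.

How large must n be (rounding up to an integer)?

Set Φ(δ − 1.960) = 0.8; then δ − 1.960 = Φ⁻¹(0.8) = 0.842, giving δ = 2.802.
(The Φ(−δ − z_{α/2}) term is vanishingly small for δ > 0 and is dropped in the standard sample-size formula.)
δ = d·√n ⇒ n = (δ/d)² = (2.802 / 1.00)² = 7.85.
Rounding up, n = 8.

n = 8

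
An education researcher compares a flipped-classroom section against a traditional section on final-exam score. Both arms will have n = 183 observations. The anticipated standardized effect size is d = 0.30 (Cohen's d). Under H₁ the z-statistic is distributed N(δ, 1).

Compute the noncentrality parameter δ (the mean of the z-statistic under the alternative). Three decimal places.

δ ≈ 2.870

The noncentrality parameter scales effect size by the design's sample-size factor: δ = d·√(n/2) = 0.30 × √(183/2) = 2.8697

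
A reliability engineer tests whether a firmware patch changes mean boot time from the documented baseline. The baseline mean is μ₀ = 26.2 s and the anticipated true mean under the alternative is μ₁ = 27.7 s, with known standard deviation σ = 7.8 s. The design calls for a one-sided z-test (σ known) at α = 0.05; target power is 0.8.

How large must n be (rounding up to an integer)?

Standardized effect: d = |μ₁ − μ₀| / σ = |27.7 − 26.2| / 7.8 = 0.1923
For power 0.8 need Φ(δ − z_{0.05}) = 0.8, so δ = z_{0.05} + z_{0.20} = 1.645 + 0.842 = 2.486.
δ = d·√n ⇒ n = (δ/d)² = (2.486 / 0.1923)² = 167.18.
Rounding up, n = 168.

n = 168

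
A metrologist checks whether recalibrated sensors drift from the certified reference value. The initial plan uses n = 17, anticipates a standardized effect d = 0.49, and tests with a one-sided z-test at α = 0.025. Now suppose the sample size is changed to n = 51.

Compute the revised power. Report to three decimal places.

Power ≈ 0.938

With n = 51: δ = d·√n = 0.49 × √51 = 3.4993. Critical value z_{0.025} = 1.960.
Revised power = Φ(δ − 1.960) = Φ(1.539) = 0.9381.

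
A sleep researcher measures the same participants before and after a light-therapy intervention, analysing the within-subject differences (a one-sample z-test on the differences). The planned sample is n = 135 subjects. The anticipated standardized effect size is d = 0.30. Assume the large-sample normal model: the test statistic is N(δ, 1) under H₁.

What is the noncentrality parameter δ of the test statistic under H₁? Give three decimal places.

δ ≈ 3.486

δ = d·√n = 0.30 × √135 = 3.4857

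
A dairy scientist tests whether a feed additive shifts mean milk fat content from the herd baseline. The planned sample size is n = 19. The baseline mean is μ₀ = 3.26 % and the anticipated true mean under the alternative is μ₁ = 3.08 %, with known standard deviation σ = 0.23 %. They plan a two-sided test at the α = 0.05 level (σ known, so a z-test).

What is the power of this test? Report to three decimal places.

Power ≈ 0.927

Standardized effect: d = |μ₁ − μ₀| / σ = |3.08 − 3.26| / 0.23 = 0.7826
Noncentrality parameter: δ = d·√n = 0.7826 × √19 = 3.4113
Critical value for a two-sided test at α = 0.05: z_{α/2} = 1.960.
Power = Φ(δ − 1.960) + Φ(−δ − 1.960) = Φ(1.451) + Φ(-5.371) = 0.9267 + 0.0000 = 0.9267.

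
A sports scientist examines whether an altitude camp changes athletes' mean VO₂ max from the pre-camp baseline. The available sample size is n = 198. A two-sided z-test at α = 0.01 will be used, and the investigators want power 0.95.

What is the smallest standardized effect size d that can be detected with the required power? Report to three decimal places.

Required noncentrality: δ = z_{0.005} + z_{0.05} = 2.576 + 1.645 = 4.221.
(Lower-tail contribution to power is negligible for δ > 0.)
δ = d·√n ⇒ d = δ/√n = 4.221/√198 = 0.3000.

d ≈ 0.300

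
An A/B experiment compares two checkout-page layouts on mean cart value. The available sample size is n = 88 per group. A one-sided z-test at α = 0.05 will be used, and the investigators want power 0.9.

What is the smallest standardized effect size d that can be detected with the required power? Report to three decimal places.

Required noncentrality: δ = z_{0.05} + z_{0.10} = 1.645 + 1.282 = 2.926.
δ = d·√(n/2) ⇒ d = δ/√(n/2) = 2.926/√(88/2) = 0.4412.

d ≈ 0.441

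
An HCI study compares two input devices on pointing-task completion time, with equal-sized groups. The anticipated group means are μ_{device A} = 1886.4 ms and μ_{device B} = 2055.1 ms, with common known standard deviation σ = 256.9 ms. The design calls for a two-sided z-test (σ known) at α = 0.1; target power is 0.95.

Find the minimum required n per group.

n = 51 per group

Standardized effect: d = |μ_{device A} − μ_{device B}| / σ = |1886.4 − 2055.1| / 256.9 = 0.6567
For power 0.95 need Φ(δ − z_{0.05}) = 0.95, so δ = z_{0.05} + z_{0.05} = 1.645 + 1.645 = 3.290.
(For δ > 0 the lower-tail rejection region contributes negligibly to power, so the one-term inversion is standard.)
δ = d·√(n/2) ⇒ n = 2(δ/d)² = 2 × (3.290 / 0.6567)² = 50.19.
Rounding up, n = 51 per group.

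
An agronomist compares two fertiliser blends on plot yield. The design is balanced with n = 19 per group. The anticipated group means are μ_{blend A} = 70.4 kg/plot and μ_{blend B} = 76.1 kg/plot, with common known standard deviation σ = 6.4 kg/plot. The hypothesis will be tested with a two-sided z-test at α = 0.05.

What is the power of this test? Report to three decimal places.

Power ≈ 0.784

Standardized effect: d = |μ_{blend A} − μ_{blend B}| / σ = |70.4 − 76.1| / 6.4 = 0.8906
Noncentrality parameter: δ = d·√(n/2) = 0.8906 × √(19/2) = 2.7451
Two-sided α = 0.05 → critical value z_{0.025} = 1.960.
Power = Φ(δ − 1.960) + Φ(−δ − 1.960) = Φ(0.785) + Φ(-4.705) = 0.7838 + 0.0000 = 0.7838.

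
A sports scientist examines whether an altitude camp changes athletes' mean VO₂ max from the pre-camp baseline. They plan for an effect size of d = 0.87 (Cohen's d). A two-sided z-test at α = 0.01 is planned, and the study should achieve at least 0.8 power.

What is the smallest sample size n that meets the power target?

n = 16

Set Φ(δ − 2.576) = 0.8; then δ − 2.576 = Φ⁻¹(0.8) = 0.842, giving δ = 3.417.
(The Φ(−δ − z_{α/2}) term is vanishingly small for δ > 0 and is dropped in the standard sample-size formula.)
δ = d·√n ⇒ n = (δ/d)² = (3.417 / 0.87)² = 15.43.
Rounding up, n = 16.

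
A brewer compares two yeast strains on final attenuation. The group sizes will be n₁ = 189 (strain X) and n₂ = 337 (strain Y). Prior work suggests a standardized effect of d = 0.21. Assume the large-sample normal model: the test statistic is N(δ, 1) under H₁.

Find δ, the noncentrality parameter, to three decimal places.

δ = d / √(1/n₁ + 1/n₂) = 0.21 / √(1/189 + 1/337) = 2.3109

δ ≈ 2.311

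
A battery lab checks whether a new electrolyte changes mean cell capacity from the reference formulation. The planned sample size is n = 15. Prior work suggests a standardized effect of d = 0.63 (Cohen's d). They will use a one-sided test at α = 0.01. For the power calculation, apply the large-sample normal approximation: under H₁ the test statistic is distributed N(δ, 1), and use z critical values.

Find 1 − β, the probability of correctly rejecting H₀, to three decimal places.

Noncentrality parameter: δ = d·√n = 0.63 × √15 = 2.4400
One-sided α = 0.01 → critical value z_{0.01} = 2.326.
Power = Φ(δ − 2.326) = Φ(0.114) = 0.5452.

Power ≈ 0.545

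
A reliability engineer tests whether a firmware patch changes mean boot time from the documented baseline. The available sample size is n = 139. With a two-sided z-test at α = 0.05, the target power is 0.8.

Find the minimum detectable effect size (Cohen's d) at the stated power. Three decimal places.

d ≈ 0.238

Need Φ(δ − 1.960) = 0.8, so δ = 1.960 + 0.842 = 2.802.
(The second rejection-region term Φ(−δ − z_{α/2}) is negligible and dropped.)
δ = d·√n ⇒ d = δ/√n = 2.802/√139 = 0.2376.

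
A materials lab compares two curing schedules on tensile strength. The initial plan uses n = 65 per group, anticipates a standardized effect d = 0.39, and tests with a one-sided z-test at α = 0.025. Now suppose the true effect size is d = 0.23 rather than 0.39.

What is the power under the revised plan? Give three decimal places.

With d = 0.23: δ = d·√(n/2) = 0.23 × √(65/2) = 1.3112. Critical value z_{0.025} = 1.960.
Revised power = Φ(δ − 1.960) = Φ(-0.649) = 0.2582.

Power ≈ 0.258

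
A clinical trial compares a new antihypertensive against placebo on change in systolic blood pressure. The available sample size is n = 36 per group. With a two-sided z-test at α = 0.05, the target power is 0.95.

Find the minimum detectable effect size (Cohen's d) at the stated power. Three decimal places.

Required noncentrality: δ = z_{0.025} + z_{0.05} = 1.960 + 1.645 = 3.605.
(The second rejection-region term Φ(−δ − z_{α/2}) is negligible and dropped.)
δ = d·√(n/2) ⇒ d = δ/√(n/2) = 3.605/√(36/2) = 0.8497.

d ≈ 0.850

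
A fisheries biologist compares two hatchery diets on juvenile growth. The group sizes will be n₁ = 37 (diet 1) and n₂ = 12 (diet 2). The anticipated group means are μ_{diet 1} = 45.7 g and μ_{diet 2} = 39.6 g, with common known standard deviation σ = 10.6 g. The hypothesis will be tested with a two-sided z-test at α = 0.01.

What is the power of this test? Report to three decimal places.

Power ≈ 0.199

Standardized effect: d = |μ_{diet 1} − μ_{diet 2}| / σ = |45.7 − 39.6| / 10.6 = 0.5755
Noncentrality parameter: δ = d / √(1/n₁ + 1/n₂) = 0.5755 / √(1/37 + 1/12) = 1.7323
Two-sided α = 0.01 → critical value z_{0.005} = 2.576.
Power = Φ(δ − 2.576) + Φ(−δ − 2.576) = Φ(-0.844) + Φ(-4.308) = 0.1995 + 0.0000 = 0.1995.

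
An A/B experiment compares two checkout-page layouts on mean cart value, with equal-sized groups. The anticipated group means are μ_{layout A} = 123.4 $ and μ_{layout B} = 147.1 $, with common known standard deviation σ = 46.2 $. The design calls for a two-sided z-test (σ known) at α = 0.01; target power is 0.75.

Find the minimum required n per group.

n = 81 per group

Standardized effect: d = |μ_{layout A} − μ_{layout B}| / σ = |123.4 − 147.1| / 46.2 = 0.5130
Set Φ(δ − 2.576) = 0.75; then δ − 2.576 = Φ⁻¹(0.75) = 0.674, giving δ = 3.250.
(For δ > 0 the lower-tail rejection region contributes negligibly to power, so the one-term inversion is standard.)
δ = d·√(n/2) ⇒ n = 2(δ/d)² = 2 × (3.250 / 0.5130)² = 80.29.
Round up to the next whole unit.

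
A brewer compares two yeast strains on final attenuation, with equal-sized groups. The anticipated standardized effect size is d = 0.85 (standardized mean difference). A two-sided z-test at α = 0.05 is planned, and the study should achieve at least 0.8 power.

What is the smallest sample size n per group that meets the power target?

For power 0.8 need Φ(δ − z_{0.025}) = 0.8, so δ = z_{0.025} + z_{0.20} = 1.960 + 0.842 = 2.802.
(The Φ(−δ − z_{α/2}) term is vanishingly small for δ > 0 and is dropped in the standard sample-size formula.)
δ = d·√(n/2) ⇒ n = 2(δ/d)² = 2 × (2.802 / 0.85)² = 21.73.
Rounding up, n = 22 per group.

n = 22 per group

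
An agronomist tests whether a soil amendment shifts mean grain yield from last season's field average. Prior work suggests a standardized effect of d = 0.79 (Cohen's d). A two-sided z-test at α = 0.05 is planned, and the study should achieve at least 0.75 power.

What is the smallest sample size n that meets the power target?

For power 0.75 need Φ(δ − z_{0.025}) = 0.75, so δ = z_{0.025} + z_{0.25} = 1.960 + 0.674 = 2.634.
(For δ > 0 the lower-tail rejection region contributes negligibly to power, so the one-term inversion is standard.)
δ = d·√n ⇒ n = (δ/d)² = (2.634 / 0.79)² = 11.12.
Rounding up, n = 12.

n = 12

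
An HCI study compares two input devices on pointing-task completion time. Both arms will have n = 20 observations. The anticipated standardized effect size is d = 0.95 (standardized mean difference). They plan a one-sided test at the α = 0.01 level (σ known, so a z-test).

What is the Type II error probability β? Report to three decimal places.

β ≈ 0.249

Noncentrality parameter: δ = d·√(n/2) = 0.95 × √(20/2) = 3.0042
Critical value for a one-sided test at α = 0.01: z_α = 2.326.
Power = P(Z > 2.326 − δ) = Φ(0.678) = 0.7511.
Type II error: β = 1 − power = 1 − 0.7511 = 0.2489.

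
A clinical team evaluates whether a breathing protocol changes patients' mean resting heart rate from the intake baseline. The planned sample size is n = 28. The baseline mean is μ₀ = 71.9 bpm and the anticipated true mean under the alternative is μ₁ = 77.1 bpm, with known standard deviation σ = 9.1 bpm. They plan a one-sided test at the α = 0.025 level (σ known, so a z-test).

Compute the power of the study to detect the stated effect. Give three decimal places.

Standardized effect: d = |μ₁ − μ₀| / σ = |77.1 − 71.9| / 9.1 = 0.5714
Noncentrality parameter: δ = d·√n = 0.5714 × √28 = 3.0237
Critical value for a one-sided test at α = 0.025: z_α = 1.960.
Power = P(Z > 1.960 − δ) = Φ(1.064) = 0.8563.

Power ≈ 0.856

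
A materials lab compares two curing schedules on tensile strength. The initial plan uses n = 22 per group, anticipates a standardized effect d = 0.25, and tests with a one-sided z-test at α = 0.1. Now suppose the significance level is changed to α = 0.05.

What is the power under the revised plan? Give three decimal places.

Power ≈ 0.207

δ = d·√(n/2) = 0.25 × √(22/2) = 0.8292 (unchanged). New critical value: z_{0.05} = 1.645.
Revised power = P(Z > 1.645 − δ) = Φ(-0.816) = 0.2073.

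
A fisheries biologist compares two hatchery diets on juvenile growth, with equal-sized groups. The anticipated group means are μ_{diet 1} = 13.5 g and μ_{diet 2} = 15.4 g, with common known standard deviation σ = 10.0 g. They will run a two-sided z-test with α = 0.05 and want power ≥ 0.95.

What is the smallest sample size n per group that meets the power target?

Standardized effect: d = |μ_{diet 1} − μ_{diet 2}| / σ = |13.5 − 15.4| / 10.0 = 0.1900
For power 0.95 need Φ(δ − z_{0.025}) = 0.95, so δ = z_{0.025} + z_{0.05} = 1.960 + 1.645 = 3.605.
(Ignoring the negligible lower-tail rejection probability gives the usual closed-form inversion.)
δ = d·√(n/2) ⇒ n = 2(δ/d)² = 2 × (3.605 / 0.1900)² = 719.93.
Rounding up, n = 720 per group.

n = 720 per group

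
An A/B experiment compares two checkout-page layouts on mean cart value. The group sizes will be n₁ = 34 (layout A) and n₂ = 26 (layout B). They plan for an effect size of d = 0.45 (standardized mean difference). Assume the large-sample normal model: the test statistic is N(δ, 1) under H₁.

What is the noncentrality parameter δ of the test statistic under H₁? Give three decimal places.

δ ≈ 1.727

δ = d / √(1/n₁ + 1/n₂) = 0.45 / √(1/34 + 1/26) = 1.7273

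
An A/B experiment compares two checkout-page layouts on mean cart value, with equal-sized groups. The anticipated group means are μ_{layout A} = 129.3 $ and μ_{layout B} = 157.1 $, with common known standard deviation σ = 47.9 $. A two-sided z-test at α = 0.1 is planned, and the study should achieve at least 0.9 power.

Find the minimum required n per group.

Standardized effect: d = |μ_{layout A} − μ_{layout B}| / σ = |129.3 − 157.1| / 47.9 = 0.5804
For power 0.9 need Φ(δ − z_{0.05}) = 0.9, so δ = z_{0.05} + z_{0.10} = 1.645 + 1.282 = 2.926.
(For δ > 0 the lower-tail rejection region contributes negligibly to power, so the one-term inversion is standard.)
δ = d·√(n/2) ⇒ n = 2(δ/d)² = 2 × (2.926 / 0.5804)² = 50.85.
Round up to the next whole unit.

n = 51 per group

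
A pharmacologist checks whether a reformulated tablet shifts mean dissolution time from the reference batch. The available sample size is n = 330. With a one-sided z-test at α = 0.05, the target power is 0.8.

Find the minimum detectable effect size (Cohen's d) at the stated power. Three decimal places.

Need Φ(δ − 1.645) = 0.8, so δ = 1.645 + 0.842 = 2.486.
δ = d·√n ⇒ d = δ/√n = 2.486/√330 = 0.1369.

d ≈ 0.137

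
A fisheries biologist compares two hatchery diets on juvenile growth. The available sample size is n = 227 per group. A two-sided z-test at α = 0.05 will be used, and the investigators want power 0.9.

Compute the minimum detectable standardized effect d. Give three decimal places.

d ≈ 0.304

Required noncentrality: δ = z_{0.025} + z_{0.10} = 1.960 + 1.282 = 3.242.
(Lower-tail contribution to power is negligible for δ > 0.)
δ = d·√(n/2) ⇒ d = δ/√(n/2) = 3.242/√(227/2) = 0.3043.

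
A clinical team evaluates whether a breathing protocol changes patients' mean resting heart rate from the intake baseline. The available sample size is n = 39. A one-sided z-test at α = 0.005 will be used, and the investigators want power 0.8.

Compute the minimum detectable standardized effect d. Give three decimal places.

d ≈ 0.547

Need Φ(δ − 2.576) = 0.8, so δ = 2.576 + 0.842 = 3.417.
δ = d·√n ⇒ d = δ/√n = 3.417/√39 = 0.5472.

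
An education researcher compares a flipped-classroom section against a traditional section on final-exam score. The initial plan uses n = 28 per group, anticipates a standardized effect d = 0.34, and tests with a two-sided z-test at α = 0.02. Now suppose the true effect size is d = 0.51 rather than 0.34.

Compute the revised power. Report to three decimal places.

Power ≈ 0.338

With d = 0.51: δ = d·√(n/2) = 0.51 × √(28/2) = 1.9082. Critical value z_{0.01} = 2.326.
Revised power = Φ(δ − 2.326) + Φ(−δ − 2.326) = Φ(-0.418) + Φ(-4.235) = 0.3379 + 0.0000 = 0.3379.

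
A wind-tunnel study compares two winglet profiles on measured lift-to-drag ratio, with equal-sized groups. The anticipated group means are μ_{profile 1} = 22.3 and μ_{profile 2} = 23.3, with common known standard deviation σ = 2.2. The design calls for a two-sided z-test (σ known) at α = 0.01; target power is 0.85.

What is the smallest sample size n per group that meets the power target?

n = 127 per group

Standardized effect: d = |μ_{profile 1} − μ_{profile 2}| / σ = |22.3 − 23.3| / 2.2 = 0.4545
For power 0.85 need Φ(δ − z_{0.005}) = 0.85, so δ = z_{0.005} + z_{0.15} = 2.576 + 1.036 = 3.612.
(Ignoring the negligible lower-tail rejection probability gives the usual closed-form inversion.)
δ = d·√(n/2) ⇒ n = 2(δ/d)² = 2 × (3.612 / 0.4545)² = 126.31.
Round up to the next whole unit.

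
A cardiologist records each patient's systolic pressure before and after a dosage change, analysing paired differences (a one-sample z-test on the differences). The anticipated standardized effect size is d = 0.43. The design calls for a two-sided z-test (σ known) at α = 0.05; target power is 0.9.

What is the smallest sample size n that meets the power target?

n = 57

For power 0.9 need Φ(δ − z_{0.025}) = 0.9, so δ = z_{0.025} + z_{0.10} = 1.960 + 1.282 = 3.242.
(The Φ(−δ − z_{α/2}) term is vanishingly small for δ > 0 and is dropped in the standard sample-size formula.)
δ = d·√n ⇒ n = (δ/d)² = (3.242 / 0.43)² = 56.83.
Round up to the next whole unit.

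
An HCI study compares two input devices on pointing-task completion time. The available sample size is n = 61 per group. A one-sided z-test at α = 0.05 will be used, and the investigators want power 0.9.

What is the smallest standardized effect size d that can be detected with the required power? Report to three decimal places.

Need Φ(δ − 1.645) = 0.9, so δ = 1.645 + 1.282 = 2.926.
δ = d·√(n/2) ⇒ d = δ/√(n/2) = 2.926/√(61/2) = 0.5299.

d ≈ 0.530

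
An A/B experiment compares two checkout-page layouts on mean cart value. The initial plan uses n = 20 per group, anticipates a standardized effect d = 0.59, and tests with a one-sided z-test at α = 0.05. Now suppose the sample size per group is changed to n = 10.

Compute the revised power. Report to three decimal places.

Power ≈ 0.372

With n = 10 per group: δ = d·√(n/2) = 0.59 × √(10/2) = 1.3193. Critical value z_{0.05} = 1.645.
Revised power = Φ(δ − 1.645) = Φ(-0.326) = 0.3724.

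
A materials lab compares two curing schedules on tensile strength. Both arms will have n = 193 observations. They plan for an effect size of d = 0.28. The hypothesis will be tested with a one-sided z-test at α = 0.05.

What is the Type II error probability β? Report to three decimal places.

β ≈ 0.134

Noncentrality parameter: δ = d·√(n/2) = 0.28 × √(193/2) = 2.7506
Critical value for a one-sided test at α = 0.05: z_α = 1.645.
Power = P(Z > 1.645 − δ) = Φ(1.106) = 0.8656.
Type II error: β = 1 − power = 1 − 0.8656 = 0.1344.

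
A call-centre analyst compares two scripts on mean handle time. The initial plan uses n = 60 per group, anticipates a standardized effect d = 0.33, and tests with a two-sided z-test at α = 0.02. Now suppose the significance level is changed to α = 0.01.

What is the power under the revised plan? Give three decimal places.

δ = d·√(n/2) = 0.33 × √(60/2) = 1.8075 (unchanged). New critical value: z_{0.005} = 2.576.
Revised power = Φ(δ − 2.576) + Φ(−δ − 2.576) = Φ(-0.768) + Φ(-4.383) = 0.2211 + 0.0000 = 0.2211.

Power ≈ 0.221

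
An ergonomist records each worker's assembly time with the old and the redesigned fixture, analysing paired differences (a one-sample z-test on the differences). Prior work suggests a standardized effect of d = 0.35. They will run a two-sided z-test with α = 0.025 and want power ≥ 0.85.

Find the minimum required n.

Set Φ(δ − 2.241) = 0.85; then δ − 2.241 = Φ⁻¹(0.85) = 1.036, giving δ = 3.278.
(The Φ(−δ − z_{α/2}) term is vanishingly small for δ > 0 and is dropped in the standard sample-size formula.)
δ = d·√n ⇒ n = (δ/d)² = (3.278 / 0.35)² = 87.71.
Rounding up, n = 88.

n = 88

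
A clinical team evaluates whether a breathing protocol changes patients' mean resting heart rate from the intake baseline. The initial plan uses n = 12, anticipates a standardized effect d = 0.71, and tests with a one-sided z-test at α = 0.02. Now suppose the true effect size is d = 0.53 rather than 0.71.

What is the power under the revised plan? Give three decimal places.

With d = 0.53: δ = d·√n = 0.53 × √12 = 1.8360. Critical value z_{0.02} = 2.054.
Revised power = Φ(δ − 2.054) = Φ(-0.218) = 0.4138.

Power ≈ 0.414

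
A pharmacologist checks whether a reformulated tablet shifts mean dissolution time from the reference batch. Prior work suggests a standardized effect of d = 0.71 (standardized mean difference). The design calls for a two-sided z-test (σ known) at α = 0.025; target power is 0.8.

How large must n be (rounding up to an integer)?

n = 19

Set Φ(δ − 2.241) = 0.8; then δ − 2.241 = Φ⁻¹(0.8) = 0.842, giving δ = 3.083.
(Ignoring the negligible lower-tail rejection probability gives the usual closed-form inversion.)
δ = d·√n ⇒ n = (δ/d)² = (3.083 / 0.71)² = 18.86.
Round up to the next whole unit.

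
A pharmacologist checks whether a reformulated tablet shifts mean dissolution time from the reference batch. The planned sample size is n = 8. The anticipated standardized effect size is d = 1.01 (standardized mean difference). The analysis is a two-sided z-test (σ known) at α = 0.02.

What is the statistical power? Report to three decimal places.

Noncentrality parameter: λ = d·√n = 1.01 × √8 = 2.8567
Critical value for a two-sided test at α = 0.02: z_{α/2} = 2.326.
Power = Φ(λ − 2.326) + Φ(−λ − 2.326) = Φ(0.530) + Φ(-5.183) = 0.7021 + 0.0000 = 0.7021.

Power ≈ 0.702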